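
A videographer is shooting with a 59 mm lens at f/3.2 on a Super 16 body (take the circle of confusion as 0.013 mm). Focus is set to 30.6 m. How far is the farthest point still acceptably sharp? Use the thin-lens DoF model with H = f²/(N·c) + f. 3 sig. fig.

Hyperfocal distance H = f²/(N·c) + f = 59²/(3.2 × 0.013) + 59 = 3481/0.0416 + 59 ≈ 83736.9 mm ≈ 83.74 m.
Far limit Df = s·(H − f)/(H − s) = 30600 × (83736.9 − 59) / (83736.9 − 30600) = 30600 × 83677.9 / 53136.9 ≈ 48188 mm ≈ 48.2 m.

48.2 m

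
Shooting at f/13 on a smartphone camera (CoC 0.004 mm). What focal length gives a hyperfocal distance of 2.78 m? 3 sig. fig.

12.0 mm

From H = f²/(N·c) + f, with f ≪ H: f ≈ √(H·N·c) = √(2780 × 13 × 0.004) = √144.56 ≈ 12.02 mm.
The +f correction barely moves this — solving exactly, f² + N·c·f − N·c·H = 0 ⇒ f = (−N·c + √((N·c)² + 4·N·c·H))/2 = (−0.052 + √578.24)/2 ≈ 11.997 mm, so f ≈ 12.0 mm.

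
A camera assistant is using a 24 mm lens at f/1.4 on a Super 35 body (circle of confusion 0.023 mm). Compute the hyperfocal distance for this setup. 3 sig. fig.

17.9 m

Hyperfocal distance H = f²/(N·c) + f = 24²/(1.4 × 0.023) + 24 = 576/0.0322 + 24 ≈ 17912.2 mm ≈ 17.9 m.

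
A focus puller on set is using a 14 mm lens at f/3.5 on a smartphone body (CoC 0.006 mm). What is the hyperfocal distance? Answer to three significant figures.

9.35 m

Hyperfocal distance H = f²/(N·c) + f = 14²/(3.5 × 0.006) + 14 = 196/0.021 + 14 ≈ 9347.3 mm ≈ 9.35 m.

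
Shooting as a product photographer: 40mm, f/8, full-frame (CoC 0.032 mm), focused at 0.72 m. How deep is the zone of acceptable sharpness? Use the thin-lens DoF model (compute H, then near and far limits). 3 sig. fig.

159 mm

Hyperfocal distance H = f²/(N·c) + f = 40²/(8 × 0.032) + 40 = 1600/0.256 + 40 ≈ 6290.0 mm ≈ 6.290 m.
Near limit Dn = s·(H − f)/(H + s − 2f) = 720 × (6290.0 − 40) / (6290.0 + 720 − 2 × 40) = 720 × 6250.0 / 6930.0 ≈ 649.35 mm.
Far limit Df = s·(H − f)/(H − s) = 720 × (6290.0 − 40) / (6290.0 − 720) = 720 × 6250.0 / 5570.0 ≈ 807.90 mm.
Depth of field = Df − Dn = 807.90 − 649.35 ≈ 158.55 mm.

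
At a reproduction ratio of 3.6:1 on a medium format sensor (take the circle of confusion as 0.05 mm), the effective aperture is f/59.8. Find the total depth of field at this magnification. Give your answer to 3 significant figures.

At magnification m, DoF ≈ 2·N_eff·c/m² = 2 × 59.8 × 0.05 / 3.6² = 5.98 / 12.96 ≈ 0.461 mm.

0.461 mm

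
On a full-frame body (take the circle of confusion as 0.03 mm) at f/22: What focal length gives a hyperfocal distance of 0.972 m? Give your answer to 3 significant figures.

25.0 mm

From H = f²/(N·c) + f, with f ≪ H: f ≈ √(H·N·c) = √(972 × 22 × 0.03) = √641.52 ≈ 25.33 mm.
Exact: f² + N·c·f − N·c·H = 0 ⇒ f = (−N·c + √((N·c)² + 4·N·c·H))/2 = (−0.66 + √2566.5)/2 ≈ 25.000 mm ≈ 25.0 mm.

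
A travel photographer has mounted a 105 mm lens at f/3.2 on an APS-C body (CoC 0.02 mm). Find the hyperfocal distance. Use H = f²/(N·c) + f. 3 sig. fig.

172 m

Hyperfocal distance H = f²/(N·c) + f = 105²/(3.2 × 0.02) + 105 = 11025/0.064 + 105 ≈ 172370.6 mm ≈ 172 m.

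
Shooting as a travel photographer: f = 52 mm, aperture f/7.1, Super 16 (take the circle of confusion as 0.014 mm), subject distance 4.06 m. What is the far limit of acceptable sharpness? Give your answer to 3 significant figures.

4.76 m

Hyperfocal distance H = f²/(N·c) + f = 52²/(7.1 × 0.014) + 52 = 2704/0.0994 + 52 ≈ 27255.2 mm ≈ 27.26 m.
Far limit Df = s·(H − f)/(H − s) = 4060 × (27255.2 − 52) / (27255.2 − 4060) = 4060 × 27203.2 / 23195.2 ≈ 4761.5 mm ≈ 4.76 m.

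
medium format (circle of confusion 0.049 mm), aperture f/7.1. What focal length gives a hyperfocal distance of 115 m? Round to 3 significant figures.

200 mm

From H = f²/(N·c) + f, with f ≪ H: f ≈ √(H·N·c) = √(115000 × 7.1 × 0.049) = √40008 ≈ 200.0 mm.
The +f correction barely moves this — solving exactly, f² + N·c·f − N·c·H = 0 ⇒ f = (−N·c + √((N·c)² + 4·N·c·H))/2 = (−0.3479 + √160034)/2 ≈ 199.85 mm, so f ≈ 200 mm.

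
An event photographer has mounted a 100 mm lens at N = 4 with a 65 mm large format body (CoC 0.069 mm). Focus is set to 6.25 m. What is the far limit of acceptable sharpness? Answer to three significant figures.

7.53 m

Hyperfocal distance H = f²/(N·c) + f = 100²/(4 × 0.069) + 100 = 10000/0.276 + 100 ≈ 36331.9 mm ≈ 36.33 m.
Far limit Df = s·(H − f)/(H − s) = 6250 × (36331.9 − 100) / (36331.9 − 6250) = 6250 × 36231.9 / 30081.9 ≈ 7527.8 mm ≈ 7.53 m.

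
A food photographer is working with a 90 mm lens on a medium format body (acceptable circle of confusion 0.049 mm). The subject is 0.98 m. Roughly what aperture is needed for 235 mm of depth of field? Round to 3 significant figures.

f/22

Write h = H − f = f²/(N·c). The thin-lens limits are Dn = s·h/(h + (s−f)) and Df = s·h/(h − (s−f)), so DoF = Df − Dn = 2·s·(s−f)·h / (h² − (s−f)²).
That is a quadratic in h: DoF·h² − 2·s·(s−f)·h − DoF·(s−f)² = 0 ⇒ h = (s−f)·(s + √(s² + DoF²)) / DoF = 890 × (980 + √(980² + 235²)) / 235 = 890 × (980 + 1007.78) / 235 ≈ 7528.2 mm.
Then N = f²/(c·h) = 90² / (0.049 × 7528.2) = 8100 / 368.88 ≈ 22.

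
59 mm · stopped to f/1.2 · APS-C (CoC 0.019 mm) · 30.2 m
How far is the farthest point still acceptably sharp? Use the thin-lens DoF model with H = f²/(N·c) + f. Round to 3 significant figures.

37.6 m

Hyperfocal distance H = f²/(N·c) + f = 59²/(1.2 × 0.019) + 59 = 3481/0.0228 + 59 ≈ 152734.4 mm ≈ 152.7 m.
Far limit Df = s·(H − f)/(H − s) = 30200 × (152734.4 − 59) / (152734.4 − 30200) = 30200 × 152675.4 / 122534.4 ≈ 37629 mm ≈ 37.6 m.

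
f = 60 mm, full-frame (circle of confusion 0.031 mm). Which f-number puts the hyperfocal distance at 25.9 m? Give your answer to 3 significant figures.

Rearrange H = f²/(N·c) + f for N: N = f² / ((H − f)·c).
N = 60² / ((25900 − 60) × 0.031) = 3600 / 801.0 ≈ 4.49.

f/4.49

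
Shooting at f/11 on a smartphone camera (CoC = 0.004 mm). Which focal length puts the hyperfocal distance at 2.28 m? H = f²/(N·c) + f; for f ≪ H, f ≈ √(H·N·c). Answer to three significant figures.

From H = f²/(N·c) + f, with f ≪ H: f ≈ √(H·N·c) = √(2280 × 11 × 0.004) = √100.32 ≈ 10.02 mm.
Exact: f² + N·c·f − N·c·H = 0 ⇒ f = (−N·c + √((N·c)² + 4·N·c·H))/2 = (−0.044 + √401.28)/2 ≈ 9.9940 mm ≈ 9.99 mm.

9.99 mm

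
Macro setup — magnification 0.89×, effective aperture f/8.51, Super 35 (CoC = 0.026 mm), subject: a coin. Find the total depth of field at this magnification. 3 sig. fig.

At magnification m, DoF ≈ 2·N_eff·c/m² = 2 × 8.51 × 0.026 / 0.89² = 0.4425 / 0.7921 ≈ 0.559 mm.

0.559 mm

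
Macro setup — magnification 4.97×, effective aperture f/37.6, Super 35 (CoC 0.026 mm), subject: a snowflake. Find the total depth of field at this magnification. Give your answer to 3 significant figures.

0.0792 mm

At magnification m, DoF ≈ 2·N_eff·c/m² = 2 × 37.6 × 0.026 / 4.97² = 1.955 / 24.7 ≈ 0.0792 mm.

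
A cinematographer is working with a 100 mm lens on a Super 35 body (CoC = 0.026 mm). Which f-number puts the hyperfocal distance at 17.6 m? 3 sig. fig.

Rearrange H = f²/(N·c) + f for N: N = f² / ((H − f)·c).
N = 100² / ((17600 − 100) × 0.026) = 10000 / 455.0 ≈ 22.

f/22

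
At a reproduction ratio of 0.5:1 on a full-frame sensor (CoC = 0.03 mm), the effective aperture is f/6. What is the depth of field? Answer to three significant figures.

1.44 mm

At magnification m, DoF ≈ 2·N_eff·c/m² = 2 × 6 × 0.03 / 0.5² = 0.36 / 0.25 ≈ 1.44 mm.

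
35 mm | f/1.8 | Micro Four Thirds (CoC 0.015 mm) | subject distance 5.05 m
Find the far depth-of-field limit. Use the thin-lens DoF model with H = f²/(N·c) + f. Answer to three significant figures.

5.68 m

Hyperfocal distance H = f²/(N·c) + f = 35²/(1.8 × 0.015) + 35 = 1225/0.027 + 35 ≈ 45405.4 mm ≈ 45.41 m.
Far limit Df = s·(H − f)/(H − s) = 5050 × (45405.4 − 35) / (45405.4 − 5050) = 5050 × 45370.4 / 40355.4 ≈ 5677.6 mm ≈ 5.68 m.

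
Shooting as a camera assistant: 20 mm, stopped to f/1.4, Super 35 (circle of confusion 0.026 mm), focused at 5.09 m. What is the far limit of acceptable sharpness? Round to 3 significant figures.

Hyperfocal distance H = f²/(N·c) + f = 20²/(1.4 × 0.026) + 20 = 400/0.0364 + 20 ≈ 11009.0 mm ≈ 11.01 m.
Far limit Df = s·(H − f)/(H − s) = 5090 × (11009.0 − 20) / (11009.0 − 5090) = 5090 × 10989.0 / 5919.0 ≈ 9449.9 mm ≈ 9.45 m.

9.45 m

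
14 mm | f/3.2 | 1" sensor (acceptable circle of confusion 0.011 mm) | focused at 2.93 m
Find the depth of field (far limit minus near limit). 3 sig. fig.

Hyperfocal distance H = f²/(N·c) + f = 14²/(3.2 × 0.011) + 14 = 196/0.0352 + 14 ≈ 5582.2 mm ≈ 5.582 m.
Near limit Dn = s·(H − f)/(H + s − 2f) = 2930 × (5582.2 − 14) / (5582.2 + 2930 − 2 × 14) = 2930 × 5568.2 / 8484.2 ≈ 1923.0 mm.
Far limit Df = s·(H − f)/(H − s) = 2930 × (5582.2 − 14) / (5582.2 − 2930) = 2930 × 5568.2 / 2652.2 ≈ 6151.5 mm.
Depth of field = Df − Dn = 6151.5 − 1923.0 ≈ 4228.5 mm ≈ 4.23 m.

4.23 m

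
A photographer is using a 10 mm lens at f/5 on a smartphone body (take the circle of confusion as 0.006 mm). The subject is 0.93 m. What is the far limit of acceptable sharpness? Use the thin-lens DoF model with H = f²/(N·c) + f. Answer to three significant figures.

1.28 m

Hyperfocal distance H = f²/(N·c) + f = 10²/(5 × 0.006) + 10 = 100/0.03 + 10 ≈ 3343.3 mm ≈ 3.343 m.
Far limit Df = s·(H − f)/(H − s) = 930 × (3343.3 − 10) / (3343.3 − 930) = 930 × 3333.3 / 2413.3 ≈ 1284.5 mm ≈ 1.28 m.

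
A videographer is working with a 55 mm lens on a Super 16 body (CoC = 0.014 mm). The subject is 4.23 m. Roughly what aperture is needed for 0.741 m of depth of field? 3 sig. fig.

Write h = H − f = f²/(N·c). The thin-lens limits are Dn = s·h/(h + (s−f)) and Df = s·h/(h − (s−f)), so DoF = Df − Dn = 2·s·(s−f)·h / (h² − (s−f)²).
That is a quadratic in h: DoF·h² − 2·s·(s−f)·h − DoF·(s−f)² = 0 ⇒ h = (s−f)·(s + √(s² + DoF²)) / DoF = 4175 × (4230 + √(4230² + 741²)) / 741 = 4175 × (4230 + 4294.41) / 741 ≈ 48029 mm.
Then N = f²/(c·h) = 55² / (0.014 × 48029) = 3025 / 672.40 ≈ 4.50.

f/4.50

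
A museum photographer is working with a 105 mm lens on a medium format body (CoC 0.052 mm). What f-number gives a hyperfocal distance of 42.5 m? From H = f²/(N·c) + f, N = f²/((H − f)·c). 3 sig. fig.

Rearrange H = f²/(N·c) + f for N: N = f² / ((H − f)·c).
N = 105² / ((42500 − 105) × 0.052) = 11025 / 2205 ≈ 5.

f/5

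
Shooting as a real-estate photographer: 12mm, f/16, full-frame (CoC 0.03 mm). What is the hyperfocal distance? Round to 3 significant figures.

Hyperfocal distance H = f²/(N·c) + f = 12²/(16 × 0.03) + 12 = 144/0.48 + 12 ≈ 312.0 mm ≈ 0.312 m.

312 mm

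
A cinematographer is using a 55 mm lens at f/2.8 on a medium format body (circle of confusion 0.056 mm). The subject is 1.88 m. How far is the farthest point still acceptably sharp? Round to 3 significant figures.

Hyperfocal distance H = f²/(N·c) + f = 55²/(2.8 × 0.056) + 55 = 3025/0.1568 + 55 ≈ 19347.1 mm ≈ 19.35 m.
Far limit Df = s·(H − f)/(H − s) = 1880 × (19347.1 − 55) / (19347.1 − 1880) = 1880 × 19292.1 / 17467.1 ≈ 2076.4 mm ≈ 2.08 m.

2.08 m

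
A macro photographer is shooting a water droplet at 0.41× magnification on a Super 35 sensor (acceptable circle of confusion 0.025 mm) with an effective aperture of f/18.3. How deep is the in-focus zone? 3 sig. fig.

At magnification m, DoF ≈ 2·N_eff·c/m² = 2 × 18.3 × 0.025 / 0.41² = 0.915 / 0.1681 ≈ 5.44 mm.

5.44 mm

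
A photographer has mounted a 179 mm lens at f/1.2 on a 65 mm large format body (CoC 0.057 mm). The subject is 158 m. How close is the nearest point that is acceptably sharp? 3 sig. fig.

Hyperfocal distance H = f²/(N·c) + f = 179²/(1.2 × 0.057) + 179 = 32041/0.0684 + 179 ≈ 468614.7 mm ≈ 468.6 m.
Near limit Dn = s·(H − f)/(H + s − 2f) = 158000 × (468614.7 − 179) / (468614.7 + 158000 − 2 × 179) = 158000 × 468435.7 / 626256.7 ≈ 118183 mm ≈ 118 m.

118 m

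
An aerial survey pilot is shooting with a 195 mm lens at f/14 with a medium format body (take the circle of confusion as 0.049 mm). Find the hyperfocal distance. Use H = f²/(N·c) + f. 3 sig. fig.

Hyperfocal distance H = f²/(N·c) + f = 195²/(14 × 0.049) + 195 = 38025/0.686 + 195 ≈ 55625.0 mm ≈ 55.6 m.

55.6 m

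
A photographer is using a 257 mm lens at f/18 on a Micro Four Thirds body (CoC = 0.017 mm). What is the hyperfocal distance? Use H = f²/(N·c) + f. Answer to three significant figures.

216 m

Hyperfocal distance H = f²/(N·c) + f = 257²/(18 × 0.017) + 257 = 66049/0.306 + 257 ≈ 216103.4 mm ≈ 216 m.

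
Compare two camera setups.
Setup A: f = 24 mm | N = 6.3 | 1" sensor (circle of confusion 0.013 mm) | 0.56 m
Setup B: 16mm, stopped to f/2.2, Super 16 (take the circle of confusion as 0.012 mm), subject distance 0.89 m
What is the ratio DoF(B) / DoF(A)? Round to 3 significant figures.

Setup A: H = 24²/(6.3×0.013) + 24 ≈ 7057.0 mm; DoF = Df − Dn = 606.200 − 520.343 ≈ 85.857 mm.
Setup B: H = 16²/(2.2×0.012) + 16 ≈ 9713.0 mm; DoF = Df − Dn = 978.16 − 816.42 ≈ 161.74 mm.
Ratio = 161.74 / 85.857 ≈ 1.88.

1.88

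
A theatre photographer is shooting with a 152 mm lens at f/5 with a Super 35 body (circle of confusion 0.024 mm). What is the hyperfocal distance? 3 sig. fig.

Hyperfocal distance H = f²/(N·c) + f = 152²/(5 × 0.024) + 152 = 23104/0.12 + 152 ≈ 192685.3 mm ≈ 193 m.

193 m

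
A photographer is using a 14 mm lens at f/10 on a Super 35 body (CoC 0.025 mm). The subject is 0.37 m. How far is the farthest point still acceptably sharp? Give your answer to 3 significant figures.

0.678 m

Hyperfocal distance H = f²/(N·c) + f = 14²/(10 × 0.025) + 14 = 196/0.25 + 14 ≈ 798.0 mm ≈ 0.798 m.
Far limit Df = s·(H − f)/(H − s) = 370 × (798.0 − 14) / (798.0 − 370) = 370 × 784.0 / 428.0 ≈ 677.76 mm ≈ 0.678 m.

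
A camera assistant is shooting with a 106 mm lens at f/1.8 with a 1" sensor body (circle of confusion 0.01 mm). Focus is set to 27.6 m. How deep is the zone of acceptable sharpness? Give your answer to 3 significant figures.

2.44 m

Hyperfocal distance H = f²/(N·c) + f = 106²/(1.8 × 0.01) + 106 = 11236/0.018 + 106 ≈ 624328.2 mm ≈ 624.3 m.
Near limit Dn = s·(H − f)/(H + s − 2f) = 27600 × (624328.2 − 106) / (624328.2 + 27600 − 2 × 106) = 27600 × 624222.2 / 651716.2 ≈ 26435.6 mm.
Far limit Df = s·(H − f)/(H − s) = 27600 × (624328.2 − 106) / (624328.2 − 27600) = 27600 × 624222.2 / 596728.2 ≈ 28871.7 mm.
Depth of field = Df − Dn = 28871.7 − 26435.6 ≈ 2436.1 mm ≈ 2.44 m.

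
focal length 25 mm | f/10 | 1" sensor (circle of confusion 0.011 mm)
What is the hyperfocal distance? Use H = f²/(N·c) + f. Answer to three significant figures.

5.71 m

Hyperfocal distance H = f²/(N·c) + f = 25²/(10 × 0.011) + 25 = 625/0.11 + 25 ≈ 5706.8 mm ≈ 5.71 m.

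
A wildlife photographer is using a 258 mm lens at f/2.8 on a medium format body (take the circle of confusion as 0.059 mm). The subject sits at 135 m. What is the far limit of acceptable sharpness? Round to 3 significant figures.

203 m

Hyperfocal distance H = f²/(N·c) + f = 258²/(2.8 × 0.059) + 258 = 66564/0.1652 + 258 ≈ 403187.8 mm ≈ 403.2 m.
Far limit Df = s·(H − f)/(H − s) = 135000 × (403187.8 − 258) / (403187.8 − 135000) = 135000 × 402929.8 / 268187.8 ≈ 202826 mm ≈ 203 m.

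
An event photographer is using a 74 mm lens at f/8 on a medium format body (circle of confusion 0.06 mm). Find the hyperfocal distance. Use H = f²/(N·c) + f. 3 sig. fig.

11.5 m

Hyperfocal distance H = f²/(N·c) + f = 74²/(8 × 0.06) + 74 = 5476/0.48 + 74 ≈ 11482.3 mm ≈ 11.5 m.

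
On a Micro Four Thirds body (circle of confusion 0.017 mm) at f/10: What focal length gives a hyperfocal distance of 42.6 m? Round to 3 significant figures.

From H = f²/(N·c) + f, with f ≪ H: f ≈ √(H·N·c) = √(42600 × 10 × 0.017) = √7242.0 ≈ 85.10 mm.
Exact: f² + N·c·f − N·c·H = 0 ⇒ f = (−N·c + √((N·c)² + 4·N·c·H))/2 = (−0.17 + √28968)/2 ≈ 85.015 mm ≈ 85.0 mm.

85.0 mm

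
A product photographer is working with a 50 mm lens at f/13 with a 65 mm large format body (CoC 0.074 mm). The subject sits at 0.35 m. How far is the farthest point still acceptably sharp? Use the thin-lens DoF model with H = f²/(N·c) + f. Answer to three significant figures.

Hyperfocal distance H = f²/(N·c) + f = 50²/(13 × 0.074) + 50 = 2500/0.962 + 50 ≈ 2648.8 mm ≈ 2.649 m.
Far limit Df = s·(H − f)/(H − s) = 350 × (2648.8 − 50) / (2648.8 − 350) = 350 × 2598.8 / 2298.8 ≈ 395.68 mm.

396 mm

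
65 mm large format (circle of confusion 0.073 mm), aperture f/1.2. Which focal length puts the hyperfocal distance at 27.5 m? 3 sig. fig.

49.0 mm

From H = f²/(N·c) + f, with f ≪ H: f ≈ √(H·N·c) = √(27500 × 1.2 × 0.073) = √2409.0 ≈ 49.08 mm.
Exact: f² + N·c·f − N·c·H = 0 ⇒ f = (−N·c + √((N·c)² + 4·N·c·H))/2 = (−0.0876 + √9636.0)/2 ≈ 49.038 mm ≈ 49.0 mm.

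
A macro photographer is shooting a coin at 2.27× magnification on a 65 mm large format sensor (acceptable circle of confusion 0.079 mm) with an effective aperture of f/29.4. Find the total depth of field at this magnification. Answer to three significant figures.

At magnification m, DoF ≈ 2·N_eff·c/m² = 2 × 29.4 × 0.079 / 2.27² = 4.645 / 5.153 ≈ 0.901 mm.

0.901 mm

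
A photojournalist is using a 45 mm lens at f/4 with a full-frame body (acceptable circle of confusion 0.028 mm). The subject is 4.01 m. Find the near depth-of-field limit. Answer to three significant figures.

Hyperfocal distance H = f²/(N·c) + f = 45²/(4 × 0.028) + 45 = 2025/0.112 + 45 ≈ 18125.4 mm ≈ 18.13 m.
Near limit Dn = s·(H − f)/(H + s − 2f) = 4010 × (18125.4 − 45) / (18125.4 + 4010 − 2 × 45) = 4010 × 18080.4 / 22045.4 ≈ 3288.8 mm ≈ 3.29 m.

3.29 m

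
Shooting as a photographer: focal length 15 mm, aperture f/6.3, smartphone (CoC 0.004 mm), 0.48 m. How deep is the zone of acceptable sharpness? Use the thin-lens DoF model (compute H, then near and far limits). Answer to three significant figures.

50.1 mm

Hyperfocal distance H = f²/(N·c) + f = 15²/(6.3 × 0.004) + 15 = 225/0.0252 + 15 ≈ 8943.6 mm ≈ 8.944 m.
Near limit Dn = s·(H − f)/(H + s − 2f) = 480 × (8943.6 − 15) / (8943.6 + 480 − 2 × 15) = 480 × 8928.6 / 9393.6 ≈ 456.239 mm.
Far limit Df = s·(H − f)/(H − s) = 480 × (8943.6 − 15) / (8943.6 − 480) = 480 × 8928.6 / 8463.6 ≈ 506.372 mm.
Depth of field = Df − Dn = 506.372 − 456.239 ≈ 50.133 mm.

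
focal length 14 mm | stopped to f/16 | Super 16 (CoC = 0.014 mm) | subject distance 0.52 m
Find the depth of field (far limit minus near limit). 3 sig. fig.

Hyperfocal distance H = f²/(N·c) + f = 14²/(16 × 0.014) + 14 = 196/0.224 + 14 ≈ 889.0 mm ≈ 0.889 m.
Near limit Dn = s·(H − f)/(H + s − 2f) = 520 × (889.0 − 14) / (889.0 + 520 − 2 × 14) = 520 × 875.0 / 1381.0 ≈ 329.47 mm.
Far limit Df = s·(H − f)/(H − s) = 520 × (889.0 − 14) / (889.0 − 520) = 520 × 875.0 / 369.0 ≈ 1233.06 mm.
Depth of field = Df − Dn = 1233.06 − 329.47 ≈ 903.59 mm ≈ 0.904 m.

0.904 m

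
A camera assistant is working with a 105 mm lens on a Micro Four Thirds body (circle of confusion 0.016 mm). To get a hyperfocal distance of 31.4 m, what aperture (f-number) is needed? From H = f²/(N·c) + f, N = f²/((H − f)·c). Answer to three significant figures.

Rearrange H = f²/(N·c) + f for N: N = f² / ((H − f)·c).
N = 105² / ((31400 − 105) × 0.016) = 11025 / 500.7 ≈ 22.

f/22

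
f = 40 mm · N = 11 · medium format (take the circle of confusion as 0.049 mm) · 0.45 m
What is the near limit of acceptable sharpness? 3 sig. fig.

Hyperfocal distance H = f²/(N·c) + f = 40²/(11 × 0.049) + 40 = 1600/0.539 + 40 ≈ 3008.5 mm ≈ 3.008 m.
Near limit Dn = s·(H − f)/(H + s − 2f) = 450 × (3008.5 − 40) / (3008.5 + 450 − 2 × 40) = 450 × 2968.5 / 3378.5 ≈ 395.39 mm.

395 mm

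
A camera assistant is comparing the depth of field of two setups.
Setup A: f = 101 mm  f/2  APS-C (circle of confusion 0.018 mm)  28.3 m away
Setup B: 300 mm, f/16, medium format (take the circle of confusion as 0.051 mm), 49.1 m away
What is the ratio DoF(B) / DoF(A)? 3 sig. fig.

9.50

Setup A: H = 101²/(2×0.018) + 101 ≈ 283462.1 mm; DoF = Df − Dn = 31427.5 − 25738.6 ≈ 5688.9 mm.
Setup B: H = 300²/(16×0.051) + 300 ≈ 110594.1 mm; DoF = Df − Dn = 88064 − 34039 ≈ 54025 mm.
Ratio = 54025 / 5688.9 ≈ 9.50.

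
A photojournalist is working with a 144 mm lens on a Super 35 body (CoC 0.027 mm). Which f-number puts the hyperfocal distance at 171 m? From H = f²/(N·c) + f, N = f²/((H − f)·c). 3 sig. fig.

f/4.50

Rearrange H = f²/(N·c) + f for N: N = f² / ((H − f)·c).
N = 144² / ((171000 − 144) × 0.027) = 20736 / 4613 ≈ 4.50.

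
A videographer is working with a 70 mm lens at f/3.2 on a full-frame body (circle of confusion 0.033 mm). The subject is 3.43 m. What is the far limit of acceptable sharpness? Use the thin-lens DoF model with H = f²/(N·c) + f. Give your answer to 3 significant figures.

Hyperfocal distance H = f²/(N·c) + f = 70²/(3.2 × 0.033) + 70 = 4900/0.1056 + 70 ≈ 46471.5 mm ≈ 46.47 m.
Far limit Df = s·(H − f)/(H − s) = 3430 × (46471.5 − 70) / (46471.5 − 3430) = 3430 × 46401.5 / 43041.5 ≈ 3697.8 mm ≈ 3.70 m.

3.70 m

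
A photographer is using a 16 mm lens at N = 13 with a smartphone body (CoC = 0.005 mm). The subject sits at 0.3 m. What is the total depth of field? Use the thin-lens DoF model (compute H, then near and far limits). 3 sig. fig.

Hyperfocal distance H = f²/(N·c) + f = 16²/(13 × 0.005) + 16 = 256/0.065 + 16 ≈ 3954.5 mm ≈ 3.954 m.
Near limit Dn = s·(H − f)/(H + s − 2f) = 300 × (3954.5 − 16) / (3954.5 + 300 − 2 × 16) = 300 × 3938.5 / 4222.5 ≈ 279.822 mm.
Far limit Df = s·(H − f)/(H − s) = 300 × (3954.5 − 16) / (3954.5 − 300) = 300 × 3938.5 / 3654.5 ≈ 323.314 mm.
Depth of field = Df − Dn = 323.314 − 279.822 ≈ 43.492 mm.

43.5 mm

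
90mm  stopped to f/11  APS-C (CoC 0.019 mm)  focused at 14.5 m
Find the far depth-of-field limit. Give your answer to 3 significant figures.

23.1 m

Hyperfocal distance H = f²/(N·c) + f = 90²/(11 × 0.019) + 90 = 8100/0.209 + 90 ≈ 38846.0 mm ≈ 38.85 m.
Far limit Df = s·(H − f)/(H − s) = 14500 × (38846.0 − 90) / (38846.0 − 14500) = 14500 × 38756.0 / 24346.0 ≈ 23082 mm ≈ 23.1 m.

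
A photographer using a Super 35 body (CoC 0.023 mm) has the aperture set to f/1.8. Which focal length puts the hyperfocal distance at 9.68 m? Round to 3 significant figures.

20.0 mm

From H = f²/(N·c) + f, with f ≪ H: f ≈ √(H·N·c) = √(9680 × 1.8 × 0.023) = √400.75 ≈ 20.02 mm.
The +f correction barely moves this — solving exactly, f² + N·c·f − N·c·H = 0 ⇒ f = (−N·c + √((N·c)² + 4·N·c·H))/2 = (−0.0414 + √1603.0)/2 ≈ 19.998 mm, so f ≈ 20.0 mm.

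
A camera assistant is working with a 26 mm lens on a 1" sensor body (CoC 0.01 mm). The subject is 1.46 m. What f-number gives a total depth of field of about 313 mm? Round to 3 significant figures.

f/5

Write h = H − f = f²/(N·c). The thin-lens limits are Dn = s·h/(h + (s−f)) and Df = s·h/(h − (s−f)), so DoF = Df − Dn = 2·s·(s−f)·h / (h² − (s−f)²).
That is a quadratic in h: DoF·h² − 2·s·(s−f)·h − DoF·(s−f)² = 0 ⇒ h = (s−f)·(s + √(s² + DoF²)) / DoF = 1434 × (1460 + √(1460² + 313²)) / 313 = 1434 × (1460 + 1493.17) / 313 ≈ 13530 mm.
Then N = f²/(c·h) = 26² / (0.01 × 13530) = 676 / 135.30 ≈ 5.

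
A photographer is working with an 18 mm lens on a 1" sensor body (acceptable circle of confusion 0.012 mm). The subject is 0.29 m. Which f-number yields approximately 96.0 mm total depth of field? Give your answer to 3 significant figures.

Write h = H − f = f²/(N·c). The thin-lens limits are Dn = s·h/(h + (s−f)) and Df = s·h/(h − (s−f)), so DoF = Df − Dn = 2·s·(s−f)·h / (h² − (s−f)²).
That is a quadratic in h: DoF·h² − 2·s·(s−f)·h − DoF·(s−f)² = 0 ⇒ h = (s−f)·(s + √(s² + DoF²)) / DoF = 272 × (290 + √(290² + 96²)) / 96 = 272 × (290 + 305.477) / 96 ≈ 1687.2 mm.
Then N = f²/(c·h) = 18² / (0.012 × 1687.2) = 324 / 20.246 ≈ 16.

f/16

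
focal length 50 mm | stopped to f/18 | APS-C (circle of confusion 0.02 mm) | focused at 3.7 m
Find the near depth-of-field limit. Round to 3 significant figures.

2.43 m

Hyperfocal distance H = f²/(N·c) + f = 50²/(18 × 0.02) + 50 = 2500/0.36 + 50 ≈ 6994.4 mm ≈ 6.994 m.
Near limit Dn = s·(H − f)/(H + s − 2f) = 3700 × (6994.4 − 50) / (6994.4 + 3700 − 2 × 50) = 3700 × 6944.4 / 10594.4 ≈ 2425.3 mm ≈ 2.43 m.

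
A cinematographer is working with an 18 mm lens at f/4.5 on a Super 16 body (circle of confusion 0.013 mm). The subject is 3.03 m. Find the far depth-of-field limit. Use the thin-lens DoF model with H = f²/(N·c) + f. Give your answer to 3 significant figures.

Hyperfocal distance H = f²/(N·c) + f = 18²/(4.5 × 0.013) + 18 = 324/0.0585 + 18 ≈ 5556.5 mm ≈ 5.556 m.
Far limit Df = s·(H − f)/(H − s) = 3030 × (5556.5 − 18) / (5556.5 − 3030) = 3030 × 5538.5 / 2526.5 ≈ 6642.3 mm ≈ 6.64 m.

6.64 m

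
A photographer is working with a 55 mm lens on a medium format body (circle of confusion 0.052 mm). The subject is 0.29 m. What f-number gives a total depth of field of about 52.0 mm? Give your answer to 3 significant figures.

f/22

Write h = H − f = f²/(N·c). The thin-lens limits are Dn = s·h/(h + (s−f)) and Df = s·h/(h − (s−f)), so DoF = Df − Dn = 2·s·(s−f)·h / (h² − (s−f)²).
That is a quadratic in h: DoF·h² − 2·s·(s−f)·h − DoF·(s−f)² = 0 ⇒ h = (s−f)·(s + √(s² + DoF²)) / DoF = 235 × (290 + √(290² + 52²)) / 52 = 235 × (290 + 294.625) / 52 ≈ 2642.1 mm.
Then N = f²/(c·h) = 55² / (0.052 × 2642.1) = 3025 / 137.39 ≈ 22.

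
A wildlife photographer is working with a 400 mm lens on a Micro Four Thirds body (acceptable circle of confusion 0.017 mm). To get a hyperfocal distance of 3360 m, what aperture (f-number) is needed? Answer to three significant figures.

f/2.80

Rearrange H = f²/(N·c) + f for N: N = f² / ((H − f)·c).
N = 400² / ((3360000 − 400) × 0.017) = 160000 / 57113 ≈ 2.80.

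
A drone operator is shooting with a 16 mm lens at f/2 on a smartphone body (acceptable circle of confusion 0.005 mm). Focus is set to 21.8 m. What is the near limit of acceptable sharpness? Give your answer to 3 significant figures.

11.8 m

Hyperfocal distance H = f²/(N·c) + f = 16²/(2 × 0.005) + 16 = 256/0.01 + 16 ≈ 25616.0 mm ≈ 25.62 m.
Near limit Dn = s·(H − f)/(H + s − 2f) = 21800 × (25616.0 − 16) / (25616.0 + 21800 − 2 × 16) = 21800 × 25600.0 / 47384.0 ≈ 11778 mm ≈ 11.8 m.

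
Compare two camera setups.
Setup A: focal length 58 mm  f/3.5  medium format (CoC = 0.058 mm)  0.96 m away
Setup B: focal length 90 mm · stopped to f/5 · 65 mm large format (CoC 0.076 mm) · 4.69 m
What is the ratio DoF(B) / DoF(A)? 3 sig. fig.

Setup A: H = 58²/(3.5×0.058) + 58 ≈ 16629.4 mm; DoF = Df − Dn = 1015.26 − 910.44 ≈ 104.82 mm.
Setup B: H = 90²/(5×0.076) + 90 ≈ 21405.8 mm; DoF = Df − Dn = 5980.6 − 3857.5 ≈ 2123.1 mm.
Ratio = 2123.1 / 104.82 ≈ 20.3.

20.3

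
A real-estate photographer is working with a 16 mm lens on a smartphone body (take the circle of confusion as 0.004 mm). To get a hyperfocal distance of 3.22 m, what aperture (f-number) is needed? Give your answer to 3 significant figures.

f/20

Rearrange H = f²/(N·c) + f for N: N = f² / ((H − f)·c).
N = 16² / ((3220 − 16) × 0.004) = 256 / 12.82 ≈ 20.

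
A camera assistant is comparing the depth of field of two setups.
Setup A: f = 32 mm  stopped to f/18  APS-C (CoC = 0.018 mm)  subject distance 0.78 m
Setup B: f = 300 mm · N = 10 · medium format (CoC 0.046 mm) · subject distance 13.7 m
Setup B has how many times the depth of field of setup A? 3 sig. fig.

4.82

Setup A: H = 32²/(18×0.018) + 32 ≈ 3192.5 mm; DoF = Df − Dn = 1021.84 − 630.73 ≈ 391.11 mm.
Setup B: H = 300²/(10×0.046) + 300 ≈ 195952.2 mm; DoF = Df − Dn = 14707.3 − 12821.8 ≈ 1885.5 mm.
Ratio = 1885.5 / 391.11 ≈ 4.82.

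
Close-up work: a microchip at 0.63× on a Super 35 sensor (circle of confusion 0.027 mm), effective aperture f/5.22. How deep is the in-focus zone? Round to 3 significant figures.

At magnification m, DoF ≈ 2·N_eff·c/m² = 2 × 5.22 × 0.027 / 0.63² = 0.2819 / 0.3969 ≈ 0.71 mm.

0.710 mm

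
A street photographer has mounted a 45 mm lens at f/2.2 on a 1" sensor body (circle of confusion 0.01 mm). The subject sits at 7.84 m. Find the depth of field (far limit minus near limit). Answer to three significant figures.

1.34 m

Hyperfocal distance H = f²/(N·c) + f = 45²/(2.2 × 0.01) + 45 = 2025/0.022 + 45 ≈ 92090.5 mm ≈ 92.09 m.
Near limit Dn = s·(H − f)/(H + s − 2f) = 7840 × (92090.5 − 45) / (92090.5 + 7840 − 2 × 45) = 7840 × 92045.5 / 99840.5 ≈ 7227.9 mm.
Far limit Df = s·(H − f)/(H − s) = 7840 × (92090.5 − 45) / (92090.5 − 7840) = 7840 × 92045.5 / 84250.5 ≈ 8565.4 mm.
Depth of field = Df − Dn = 8565.4 − 7227.9 ≈ 1337.5 mm ≈ 1.34 m.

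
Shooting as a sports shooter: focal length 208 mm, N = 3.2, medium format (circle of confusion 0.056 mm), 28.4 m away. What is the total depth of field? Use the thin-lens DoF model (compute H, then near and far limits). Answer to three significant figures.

Hyperfocal distance H = f²/(N·c) + f = 208²/(3.2 × 0.056) + 208 = 43264/0.1792 + 208 ≈ 241636.6 mm ≈ 241.6 m.
Near limit Dn = s·(H − f)/(H + s − 2f) = 28400 × (241636.6 − 208) / (241636.6 + 28400 − 2 × 208) = 28400 × 241428.6 / 269620.6 ≈ 25430.4 mm.
Far limit Df = s·(H − f)/(H − s) = 28400 × (241636.6 − 208) / (241636.6 − 28400) = 28400 × 241428.6 / 213236.6 ≈ 32154.8 mm.
Depth of field = Df − Dn = 32154.8 − 25430.4 ≈ 6724.4 mm ≈ 6.72 m.

6.72 m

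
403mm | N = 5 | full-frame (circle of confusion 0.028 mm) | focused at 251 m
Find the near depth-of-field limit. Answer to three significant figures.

Hyperfocal distance H = f²/(N·c) + f = 403²/(5 × 0.028) + 403 = 162409/0.14 + 403 ≈ 1160467.3 mm ≈ 1160 m.
Near limit Dn = s·(H − f)/(H + s − 2f) = 251000 × (1160467.3 − 403) / (1160467.3 + 251000 − 2 × 403) = 251000 × 1160064.3 / 1410661.3 ≈ 206411 mm ≈ 206 m.

206 m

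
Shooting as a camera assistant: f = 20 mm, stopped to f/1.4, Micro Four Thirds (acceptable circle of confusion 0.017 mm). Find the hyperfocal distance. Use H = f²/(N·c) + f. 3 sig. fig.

16.8 m

Hyperfocal distance H = f²/(N·c) + f = 20²/(1.4 × 0.017) + 20 = 400/0.0238 + 20 ≈ 16826.7 mm ≈ 16.8 m.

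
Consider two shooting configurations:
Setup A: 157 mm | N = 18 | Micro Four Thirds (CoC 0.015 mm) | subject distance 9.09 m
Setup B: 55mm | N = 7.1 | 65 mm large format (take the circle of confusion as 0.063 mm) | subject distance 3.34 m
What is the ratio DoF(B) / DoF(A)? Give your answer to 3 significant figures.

Setup A: H = 157²/(18×0.015) + 157 ≈ 91449.6 mm; DoF = Df − Dn = 10075.9 − 8279.8 ≈ 1796.1 mm.
Setup B: H = 55²/(7.1×0.063) + 55 ≈ 6817.8 mm; DoF = Df − Dn = 6494.8 − 2248.0 ≈ 4246.8 mm.
Ratio = 4246.8 / 1796.1 ≈ 2.36.

2.36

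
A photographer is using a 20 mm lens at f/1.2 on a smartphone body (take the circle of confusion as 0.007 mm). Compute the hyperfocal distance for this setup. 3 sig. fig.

Hyperfocal distance H = f²/(N·c) + f = 20²/(1.2 × 0.007) + 20 = 400/0.0084 + 20 ≈ 47639.0 mm ≈ 47.6 m.

47.6 m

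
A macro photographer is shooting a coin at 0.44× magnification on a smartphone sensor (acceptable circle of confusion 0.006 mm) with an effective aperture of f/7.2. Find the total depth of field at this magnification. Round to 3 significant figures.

0.446 mm

At magnification m, DoF ≈ 2·N_eff·c/m² = 2 × 7.2 × 0.006 / 0.44² = 0.0864 / 0.1936 ≈ 0.446 mm.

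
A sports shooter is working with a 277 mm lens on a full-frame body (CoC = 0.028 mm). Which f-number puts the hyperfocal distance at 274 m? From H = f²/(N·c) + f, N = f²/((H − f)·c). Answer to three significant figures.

f/10

Rearrange H = f²/(N·c) + f for N: N = f² / ((H − f)·c).
N = 277² / ((274000 − 277) × 0.028) = 76729 / 7664 ≈ 10.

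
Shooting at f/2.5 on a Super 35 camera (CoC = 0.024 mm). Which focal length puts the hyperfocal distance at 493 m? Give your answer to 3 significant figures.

172 mm

From H = f²/(N·c) + f, with f ≪ H: f ≈ √(H·N·c) = √(493000 × 2.5 × 0.024) = √29580 ≈ 172.0 mm.
The +f correction barely moves this — solving exactly, f² + N·c·f − N·c·H = 0 ⇒ f = (−N·c + √((N·c)² + 4·N·c·H))/2 = (−0.06 + √118320)/2 ≈ 171.96 mm, so f ≈ 172 mm.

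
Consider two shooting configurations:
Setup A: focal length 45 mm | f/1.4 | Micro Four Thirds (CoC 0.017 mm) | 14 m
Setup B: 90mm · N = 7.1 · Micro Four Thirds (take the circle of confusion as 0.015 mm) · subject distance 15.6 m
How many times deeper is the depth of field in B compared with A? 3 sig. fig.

Setup A: H = 45²/(1.4×0.017) + 45 ≈ 85129.0 mm; DoF = Df − Dn = 16746.7 − 12027.3 ≈ 4719.4 mm.
Setup B: H = 90²/(7.1×0.015) + 90 ≈ 76146.3 mm; DoF = Df − Dn = 19596.2 − 12957.6 ≈ 6638.6 mm.
Ratio = 6638.6 / 4719.4 ≈ 1.41.

1.41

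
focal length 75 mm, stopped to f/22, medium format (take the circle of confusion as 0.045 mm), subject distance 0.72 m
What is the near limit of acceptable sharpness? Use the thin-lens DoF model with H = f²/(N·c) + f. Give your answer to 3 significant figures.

0.647 m

Hyperfocal distance H = f²/(N·c) + f = 75²/(22 × 0.045) + 75 = 5625/0.99 + 75 ≈ 5756.8 mm ≈ 5.757 m.
Near limit Dn = s·(H − f)/(H + s − 2f) = 720 × (5756.8 − 75) / (5756.8 + 720 − 2 × 75) = 720 × 5681.8 / 6326.8 ≈ 646.60 mm ≈ 0.647 m.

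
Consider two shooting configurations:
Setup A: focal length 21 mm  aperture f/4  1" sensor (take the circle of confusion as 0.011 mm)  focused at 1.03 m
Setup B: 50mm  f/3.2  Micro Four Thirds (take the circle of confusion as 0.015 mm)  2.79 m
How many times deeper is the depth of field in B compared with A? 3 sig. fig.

Setup A: H = 21²/(4×0.011) + 21 ≈ 10043.7 mm; DoF = Df − Dn = 1145.30 − 935.79 ≈ 209.51 mm.
Setup B: H = 50²/(3.2×0.015) + 50 ≈ 52133.3 mm; DoF = Df − Dn = 2944.93 − 2650.56 ≈ 294.37 mm.
Ratio = 294.37 / 209.51 ≈ 1.41.

1.41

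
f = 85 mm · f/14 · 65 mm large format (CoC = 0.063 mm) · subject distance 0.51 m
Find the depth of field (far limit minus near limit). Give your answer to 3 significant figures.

Hyperfocal distance H = f²/(N·c) + f = 85²/(14 × 0.063) + 85 = 7225/0.882 + 85 ≈ 8276.6 mm ≈ 8.277 m.
Near limit Dn = s·(H − f)/(H + s − 2f) = 510 × (8276.6 − 85) / (8276.6 + 510 − 2 × 85) = 510 × 8191.6 / 8616.6 ≈ 484.845 mm.
Far limit Df = s·(H − f)/(H − s) = 510 × (8276.6 − 85) / (8276.6 − 510) = 510 × 8191.6 / 7766.6 ≈ 537.908 mm.
Depth of field = Df − Dn = 537.908 − 484.845 ≈ 53.063 mm.

53.1 mm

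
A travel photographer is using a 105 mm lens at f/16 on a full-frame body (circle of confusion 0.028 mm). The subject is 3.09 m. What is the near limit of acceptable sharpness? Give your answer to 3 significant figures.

2.76 m

Hyperfocal distance H = f²/(N·c) + f = 105²/(16 × 0.028) + 105 = 11025/0.448 + 105 ≈ 24714.4 mm ≈ 24.71 m.
Near limit Dn = s·(H − f)/(H + s − 2f) = 3090 × (24714.4 − 105) / (24714.4 + 3090 − 2 × 105) = 3090 × 24609.4 / 27594.4 ≈ 2755.7 mm ≈ 2.76 m.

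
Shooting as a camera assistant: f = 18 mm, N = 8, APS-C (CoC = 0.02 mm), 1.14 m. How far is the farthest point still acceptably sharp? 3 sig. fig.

2.56 m

Hyperfocal distance H = f²/(N·c) + f = 18²/(8 × 0.02) + 18 = 324/0.16 + 18 ≈ 2043.0 mm ≈ 2.043 m.
Far limit Df = s·(H − f)/(H − s) = 1140 × (2043.0 − 18) / (2043.0 − 1140) = 1140 × 2025.0 / 903.0 ≈ 2556.5 mm ≈ 2.56 m.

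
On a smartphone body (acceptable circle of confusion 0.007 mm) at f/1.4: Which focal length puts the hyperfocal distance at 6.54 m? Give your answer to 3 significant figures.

8.00 mm

From H = f²/(N·c) + f, with f ≪ H: f ≈ √(H·N·c) = √(6540 × 1.4 × 0.007) = √64.092 ≈ 8.006 mm.
Exact: f² + N·c·f − N·c·H = 0 ⇒ f = (−N·c + √((N·c)² + 4·N·c·H))/2 = (−0.0098 + √256.37)/2 ≈ 8.0008 mm ≈ 8.00 mm.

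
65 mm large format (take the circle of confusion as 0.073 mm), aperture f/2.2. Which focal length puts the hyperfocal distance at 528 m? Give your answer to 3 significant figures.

291 mm

From H = f²/(N·c) + f, with f ≪ H: f ≈ √(H·N·c) = √(528000 × 2.2 × 0.073) = √84797 ≈ 291.2 mm.
The +f correction barely moves this — solving exactly, f² + N·c·f − N·c·H = 0 ⇒ f = (−N·c + √((N·c)² + 4·N·c·H))/2 = (−0.1606 + √339187)/2 ≈ 291.12 mm, so f ≈ 291 mm.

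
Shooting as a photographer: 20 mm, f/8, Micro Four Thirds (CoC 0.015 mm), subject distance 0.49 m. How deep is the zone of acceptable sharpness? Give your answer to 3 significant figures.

Hyperfocal distance H = f²/(N·c) + f = 20²/(8 × 0.015) + 20 = 400/0.12 + 20 ≈ 3353.3 mm ≈ 3.353 m.
Near limit Dn = s·(H − f)/(H + s − 2f) = 490 × (3353.3 − 20) / (3353.3 + 490 − 2 × 20) = 490 × 3333.3 / 3803.3 ≈ 429.45 mm.
Far limit Df = s·(H − f)/(H − s) = 490 × (3353.3 − 20) / (3353.3 − 490) = 490 × 3333.3 / 2863.3 ≈ 570.43 mm.
Depth of field = Df − Dn = 570.43 − 429.45 ≈ 140.98 mm.

141 mm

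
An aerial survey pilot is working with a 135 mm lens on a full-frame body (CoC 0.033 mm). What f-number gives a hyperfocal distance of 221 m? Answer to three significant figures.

Rearrange H = f²/(N·c) + f for N: N = f² / ((H − f)·c).
N = 135² / ((221000 − 135) × 0.033) = 18225 / 7289 ≈ 2.50.

f/2.50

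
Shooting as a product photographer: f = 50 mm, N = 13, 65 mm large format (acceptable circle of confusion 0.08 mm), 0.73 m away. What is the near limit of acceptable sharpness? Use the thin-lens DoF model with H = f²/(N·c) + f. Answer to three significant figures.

0.569 m

Hyperfocal distance H = f²/(N·c) + f = 50²/(13 × 0.08) + 50 = 2500/1.04 + 50 ≈ 2453.8 mm ≈ 2.454 m.
Near limit Dn = s·(H − f)/(H + s − 2f) = 730 × (2453.8 − 50) / (2453.8 + 730 − 2 × 50) = 730 × 2403.8 / 3083.8 ≈ 569.03 mm ≈ 0.569 m.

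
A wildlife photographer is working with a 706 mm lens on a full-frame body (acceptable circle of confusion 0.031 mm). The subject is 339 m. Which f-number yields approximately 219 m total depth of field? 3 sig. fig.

f/14

Write h = H − f = f²/(N·c). The thin-lens limits are Dn = s·h/(h + (s−f)) and Df = s·h/(h − (s−f)), so DoF = Df − Dn = 2·s·(s−f)·h / (h² − (s−f)²).
That is a quadratic in h: DoF·h² − 2·s·(s−f)·h − DoF·(s−f)² = 0 ⇒ h = (s−f)·(s + √(s² + DoF²)) / DoF = 338294 × (339000 + √(339000² + 219000²)) / 219000 = 338294 × (339000 + 403586) / 219000 ≈ 1147089 mm.
Then N = f²/(c·h) = 706² / (0.031 × 1147089) = 498436 / 35560 ≈ 14.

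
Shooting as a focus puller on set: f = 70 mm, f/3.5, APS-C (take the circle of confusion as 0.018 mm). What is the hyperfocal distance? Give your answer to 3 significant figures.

77.8 m

Hyperfocal distance H = f²/(N·c) + f = 70²/(3.5 × 0.018) + 70 = 4900/0.063 + 70 ≈ 77847.8 mm ≈ 77.8 m.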